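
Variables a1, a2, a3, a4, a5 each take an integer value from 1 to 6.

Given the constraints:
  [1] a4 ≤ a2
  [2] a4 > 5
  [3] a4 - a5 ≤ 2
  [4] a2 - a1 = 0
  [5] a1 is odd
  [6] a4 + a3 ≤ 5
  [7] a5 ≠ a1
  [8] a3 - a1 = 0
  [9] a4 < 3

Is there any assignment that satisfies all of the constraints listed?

From constraint 2: a4 ≥ 6. From constraint 9: a4 ≤ 2. But 2 < 6, so no value of a4 works.

Unsatisfiable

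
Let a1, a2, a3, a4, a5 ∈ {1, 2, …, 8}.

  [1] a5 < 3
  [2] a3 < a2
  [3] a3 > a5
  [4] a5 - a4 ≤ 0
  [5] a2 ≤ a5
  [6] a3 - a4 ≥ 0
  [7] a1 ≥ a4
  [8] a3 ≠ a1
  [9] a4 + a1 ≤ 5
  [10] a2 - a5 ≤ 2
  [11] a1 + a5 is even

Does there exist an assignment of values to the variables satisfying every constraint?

Constraints 2, 4, 5, and 6 give a4 ≤ a3, a3 < a2, a2 ≤ a5, a5 ≤ a4. Chaining: a4 ≤ a3 < a2 ≤ a5 ≤ a4, which forces a4 < a4 — impossible.

Unsatisfiable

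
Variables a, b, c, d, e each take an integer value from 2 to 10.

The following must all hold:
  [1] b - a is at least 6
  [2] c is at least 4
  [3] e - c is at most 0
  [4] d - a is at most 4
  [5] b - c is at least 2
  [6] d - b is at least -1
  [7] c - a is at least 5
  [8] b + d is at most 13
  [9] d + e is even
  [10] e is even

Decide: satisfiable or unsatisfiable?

Constraints 4, 5, 6, and 7 give d − b ≥ -1, b − c ≥ 2, c − a ≥ 5, a − d ≥ -4.
Adding all 4 inequalities: the left sides telescope to 0, and the right sides sum to (-1) + 2 + 5 + (-4) = 2. So 0 ≥ 2, which is false.

Unsatisfiable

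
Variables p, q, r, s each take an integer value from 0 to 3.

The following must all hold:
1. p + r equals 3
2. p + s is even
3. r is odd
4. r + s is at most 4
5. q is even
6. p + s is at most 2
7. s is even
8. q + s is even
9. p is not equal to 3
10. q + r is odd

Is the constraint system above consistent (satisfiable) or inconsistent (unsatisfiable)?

Satisfiable

One satisfying assignment is p = 2, q = 0, r = 1, s = 0.
For the less obvious constraints — constraint 1: p + r = 3; constraint 4: r + s = 1; constraint 6: p + s = 2 — and the others hold by inspection.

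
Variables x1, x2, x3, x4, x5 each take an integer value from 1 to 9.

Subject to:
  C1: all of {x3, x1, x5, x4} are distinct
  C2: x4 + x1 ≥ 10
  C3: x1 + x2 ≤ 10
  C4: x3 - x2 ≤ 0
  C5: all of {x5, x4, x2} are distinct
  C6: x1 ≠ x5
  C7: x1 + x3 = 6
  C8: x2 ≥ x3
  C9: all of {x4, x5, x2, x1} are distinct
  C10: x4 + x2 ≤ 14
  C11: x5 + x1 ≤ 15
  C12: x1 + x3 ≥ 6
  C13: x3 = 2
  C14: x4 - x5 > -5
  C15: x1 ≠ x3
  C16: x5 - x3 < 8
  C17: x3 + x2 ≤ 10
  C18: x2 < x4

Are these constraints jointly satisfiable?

Take x1 = 4, x2 = 5, x3 = 2, x4 = 7, x5 = 9. Then constraint 2: x4 + x1 = 11; constraint 3: x1 + x2 = 9, and every other listed constraint is also met.

Satisfiable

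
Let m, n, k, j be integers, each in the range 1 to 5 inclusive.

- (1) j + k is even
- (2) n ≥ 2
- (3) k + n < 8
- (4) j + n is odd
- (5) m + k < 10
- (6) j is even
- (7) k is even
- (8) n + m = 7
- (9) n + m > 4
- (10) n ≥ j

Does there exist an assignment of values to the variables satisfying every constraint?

Satisfiable

Try m = 4, n = 3, k = 4, j = 2.
Check constraint 3: k + n = 7; constraint 5: m + k = 8; constraint 8: n + m = 7. The remaining constraints are straightforward to verify.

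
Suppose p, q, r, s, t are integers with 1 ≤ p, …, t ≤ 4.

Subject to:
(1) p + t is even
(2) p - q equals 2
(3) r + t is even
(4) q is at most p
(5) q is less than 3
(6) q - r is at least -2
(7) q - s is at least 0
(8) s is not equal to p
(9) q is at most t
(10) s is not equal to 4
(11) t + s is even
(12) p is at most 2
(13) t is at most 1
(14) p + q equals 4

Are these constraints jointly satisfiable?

Unsatisfiable

From constraint 12: p ≤ 2. From constraints 9 and 13: q ≤ t ≤ 1. Hence p + q ≤ 3. But constraint 14 requires p + q = 4, and 4 > 3. Contradiction.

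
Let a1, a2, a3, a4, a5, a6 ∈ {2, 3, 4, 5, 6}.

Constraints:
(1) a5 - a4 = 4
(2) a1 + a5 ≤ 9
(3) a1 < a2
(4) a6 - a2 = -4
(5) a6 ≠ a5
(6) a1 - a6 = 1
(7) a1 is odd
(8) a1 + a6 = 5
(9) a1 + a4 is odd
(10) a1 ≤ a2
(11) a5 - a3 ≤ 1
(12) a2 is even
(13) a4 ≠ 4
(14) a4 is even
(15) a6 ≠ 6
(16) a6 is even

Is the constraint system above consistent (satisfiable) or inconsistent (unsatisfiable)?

Satisfiable

Take a1 = 3, a2 = 6, a3 = 5, a4 = 2, a5 = 6, a6 = 2. Then constraint 1: a5 - a4 = 4; constraint 2: a1 + a5 = 9, and every other listed constraint is also met.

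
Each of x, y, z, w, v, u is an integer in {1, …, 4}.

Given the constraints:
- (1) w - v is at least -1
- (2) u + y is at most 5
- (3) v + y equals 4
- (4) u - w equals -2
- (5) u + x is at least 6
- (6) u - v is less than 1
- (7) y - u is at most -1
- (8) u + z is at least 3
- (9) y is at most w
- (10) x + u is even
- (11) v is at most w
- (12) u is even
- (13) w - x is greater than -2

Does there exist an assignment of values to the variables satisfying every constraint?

Take x = 4, y = 1, z = 1, w = 4, v = 3, u = 2. Then constraint 1: w - v = 1; constraint 2: u + y = 3; constraint 3: v + y = 4, and every other listed constraint is also met.

Satisfiable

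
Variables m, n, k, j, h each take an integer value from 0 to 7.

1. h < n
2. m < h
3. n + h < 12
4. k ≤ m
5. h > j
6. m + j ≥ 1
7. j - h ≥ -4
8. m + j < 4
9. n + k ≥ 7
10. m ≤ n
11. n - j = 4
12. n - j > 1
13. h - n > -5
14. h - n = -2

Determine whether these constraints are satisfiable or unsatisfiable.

The assignment m = 1, n = 6, k = 1, j = 2, h = 4 works:
  constraint 3 holds since n + h = 10.
  constraint 6 holds since m + j = 3.
  constraint 7 holds since j - h = -2.
The rest check out directly.

Satisfiable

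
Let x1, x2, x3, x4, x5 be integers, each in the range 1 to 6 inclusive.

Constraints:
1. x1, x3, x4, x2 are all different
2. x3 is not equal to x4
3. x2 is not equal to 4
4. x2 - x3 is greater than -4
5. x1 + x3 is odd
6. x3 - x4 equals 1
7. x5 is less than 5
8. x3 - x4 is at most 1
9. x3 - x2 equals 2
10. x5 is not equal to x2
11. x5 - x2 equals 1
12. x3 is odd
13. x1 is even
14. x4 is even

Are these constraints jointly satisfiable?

Setting (x1, x2, x3, x4, x5) = (4, 1, 3, 2, 2) satisfies everything: constraint 4: x2 - x3 = -2; constraint 6: x3 - x4 = 1; constraint 8: x3 - x4 = 1, and the others follow.

Satisfiable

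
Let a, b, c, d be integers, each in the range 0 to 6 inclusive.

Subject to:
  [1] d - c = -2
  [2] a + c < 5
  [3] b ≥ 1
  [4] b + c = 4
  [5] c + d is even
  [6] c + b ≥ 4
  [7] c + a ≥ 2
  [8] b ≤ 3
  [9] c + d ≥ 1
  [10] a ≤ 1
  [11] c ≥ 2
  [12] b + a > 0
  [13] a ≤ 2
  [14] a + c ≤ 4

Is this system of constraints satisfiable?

Try a = 0, b = 2, c = 2, d = 0.
Check constraint 1: d - c = -2; constraint 2: a + c = 2; constraint 4: b + c = 4. The remaining constraints are straightforward to verify.

Satisfiable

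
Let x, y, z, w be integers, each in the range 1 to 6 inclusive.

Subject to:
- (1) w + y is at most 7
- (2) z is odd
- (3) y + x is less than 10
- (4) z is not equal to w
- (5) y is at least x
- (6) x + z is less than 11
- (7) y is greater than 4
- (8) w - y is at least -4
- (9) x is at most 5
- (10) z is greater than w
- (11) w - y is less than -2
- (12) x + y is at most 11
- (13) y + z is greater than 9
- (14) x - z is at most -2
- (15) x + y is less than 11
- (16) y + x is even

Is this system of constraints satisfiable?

One satisfying assignment is x = 3, y = 5, z = 5, w = 1.
For the less obvious constraints — constraint 1: w + y = 6; constraint 3: y + x = 8; constraint 6: x + z = 8 — and the others hold by inspection.

Satisfiable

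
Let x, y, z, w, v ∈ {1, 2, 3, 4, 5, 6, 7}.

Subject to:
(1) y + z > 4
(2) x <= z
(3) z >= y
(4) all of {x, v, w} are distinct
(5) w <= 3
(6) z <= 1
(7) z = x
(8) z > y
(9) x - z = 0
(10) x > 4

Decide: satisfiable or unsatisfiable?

Unsatisfiable

From constraint 10: x ≥ 5. From constraints 2 and 6: x ≤ z and z ≤ 1, so x ≤ 1. But 1 < 5, so no value of x works.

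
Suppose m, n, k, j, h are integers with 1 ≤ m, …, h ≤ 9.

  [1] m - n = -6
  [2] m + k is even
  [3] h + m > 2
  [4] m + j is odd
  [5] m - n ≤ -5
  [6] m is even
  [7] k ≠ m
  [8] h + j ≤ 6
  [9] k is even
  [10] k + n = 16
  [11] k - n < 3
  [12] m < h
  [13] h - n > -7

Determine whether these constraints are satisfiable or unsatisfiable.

Satisfiable

Take m = 2, n = 8, k = 8, j = 1, h = 3. Then constraint 1: m - n = -6; constraint 3: h + m = 5; constraint 5: m - n = -6, and every other listed constraint is also met.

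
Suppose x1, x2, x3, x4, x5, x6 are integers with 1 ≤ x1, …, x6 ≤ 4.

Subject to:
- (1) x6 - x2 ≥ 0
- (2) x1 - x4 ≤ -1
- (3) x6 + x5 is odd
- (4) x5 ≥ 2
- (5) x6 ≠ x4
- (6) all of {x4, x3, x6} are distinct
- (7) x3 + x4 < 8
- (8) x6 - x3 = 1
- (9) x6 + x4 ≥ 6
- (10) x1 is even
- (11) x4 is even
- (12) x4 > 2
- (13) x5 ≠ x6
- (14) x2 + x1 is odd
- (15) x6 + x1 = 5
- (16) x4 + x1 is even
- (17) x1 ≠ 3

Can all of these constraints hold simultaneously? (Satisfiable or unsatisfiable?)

Satisfiable

Setting (x1, x2, x3, x4, x5, x6) = (2, 3, 2, 4, 2, 3) satisfies everything: constraint 1: x6 - x2 = 0; constraint 2: x1 - x4 = -2, and the others follow.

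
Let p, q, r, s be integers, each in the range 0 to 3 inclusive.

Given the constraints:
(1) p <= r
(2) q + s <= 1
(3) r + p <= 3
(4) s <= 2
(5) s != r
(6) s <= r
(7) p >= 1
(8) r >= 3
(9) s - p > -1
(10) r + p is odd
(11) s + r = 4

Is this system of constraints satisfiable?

From constraint 8: r ≥ 3. From constraint 7: p ≥ 1. Hence r + p ≥ 4. But constraint 3 requires r + p ≤ 3, and 3 < 4. Contradiction.

Unsatisfiable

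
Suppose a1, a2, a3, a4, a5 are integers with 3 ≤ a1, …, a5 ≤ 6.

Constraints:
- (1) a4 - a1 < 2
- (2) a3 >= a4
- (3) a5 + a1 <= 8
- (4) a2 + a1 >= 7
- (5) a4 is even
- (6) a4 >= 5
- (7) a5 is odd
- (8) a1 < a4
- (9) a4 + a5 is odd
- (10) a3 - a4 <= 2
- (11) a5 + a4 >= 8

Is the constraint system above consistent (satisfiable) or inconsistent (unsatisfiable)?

Satisfiable

The assignment a1 = 5, a2 = 5, a3 = 6, a4 = 6, a5 = 3 works:
  constraint 1 holds since a4 - a1 = 1.
  constraint 3 holds since a5 + a1 = 8.
The rest check out directly.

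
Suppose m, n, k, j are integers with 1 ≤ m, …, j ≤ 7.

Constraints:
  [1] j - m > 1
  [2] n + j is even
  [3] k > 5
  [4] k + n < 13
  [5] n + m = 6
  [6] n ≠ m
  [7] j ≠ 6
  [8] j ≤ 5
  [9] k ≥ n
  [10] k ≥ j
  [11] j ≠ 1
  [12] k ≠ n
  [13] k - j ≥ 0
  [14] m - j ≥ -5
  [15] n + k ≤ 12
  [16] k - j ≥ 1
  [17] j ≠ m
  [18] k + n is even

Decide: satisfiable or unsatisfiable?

Satisfiable

Setting (m, n, k, j) = (2, 4, 6, 4) satisfies everything: constraint 1: j - m = 2; constraint 4: k + n = 10; constraint 5: n + m = 6, and the others follow.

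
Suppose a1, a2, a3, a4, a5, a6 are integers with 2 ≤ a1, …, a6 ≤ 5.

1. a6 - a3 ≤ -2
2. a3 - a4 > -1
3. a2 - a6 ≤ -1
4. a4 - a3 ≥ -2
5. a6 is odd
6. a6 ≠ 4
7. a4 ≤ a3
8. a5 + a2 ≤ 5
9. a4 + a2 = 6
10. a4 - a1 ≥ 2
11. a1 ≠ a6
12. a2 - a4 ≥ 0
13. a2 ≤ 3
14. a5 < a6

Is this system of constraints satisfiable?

Unsatisfiable

Constraints 1, 3, 4, and 12 give a4 − a3 ≥ -2, a3 − a6 ≥ 2, a6 − a2 ≥ 1, a2 − a4 ≥ 0.
Adding all 4 inequalities: the left sides telescope to 0, and the right sides sum to (-2) + 2 + 1 + 0 = 1. So 0 ≥ 1, which is false.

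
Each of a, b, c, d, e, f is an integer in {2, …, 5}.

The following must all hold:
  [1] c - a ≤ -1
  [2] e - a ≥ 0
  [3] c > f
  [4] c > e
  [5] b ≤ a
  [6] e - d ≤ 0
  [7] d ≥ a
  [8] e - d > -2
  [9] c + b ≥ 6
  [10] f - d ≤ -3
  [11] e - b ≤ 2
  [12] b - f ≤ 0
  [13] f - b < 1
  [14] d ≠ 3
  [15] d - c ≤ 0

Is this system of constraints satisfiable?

Constraints 1, 2, 10, 11, 12, and 15 give f − b ≥ 0, b − e ≥ -2, e − a ≥ 0, a − c ≥ 1, c − d ≥ 0, d − f ≥ 3.
Adding all 6 inequalities: the left sides telescope to 0, and the right sides sum to 0 + (-2) + 0 + 1 + 0 + 3 = 2. So 0 ≥ 2, which is false.

Unsatisfiable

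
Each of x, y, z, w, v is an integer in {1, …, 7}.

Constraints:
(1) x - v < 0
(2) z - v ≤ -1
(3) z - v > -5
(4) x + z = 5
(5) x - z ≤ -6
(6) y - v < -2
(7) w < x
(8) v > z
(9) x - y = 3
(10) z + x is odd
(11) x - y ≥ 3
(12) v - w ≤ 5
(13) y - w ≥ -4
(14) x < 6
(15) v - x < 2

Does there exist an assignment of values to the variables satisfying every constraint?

Constraints 2, 5, 11, 12, and 13 give x − y ≥ 3, y − w ≥ -4, w − v ≥ -5, v − z ≥ 1, z − x ≥ 6.
Adding all 5 inequalities: the left sides telescope to 0, and the right sides sum to 3 + (-4) + (-5) + 1 + 6 = 1. So 0 ≥ 1, which is false.

Unsatisfiable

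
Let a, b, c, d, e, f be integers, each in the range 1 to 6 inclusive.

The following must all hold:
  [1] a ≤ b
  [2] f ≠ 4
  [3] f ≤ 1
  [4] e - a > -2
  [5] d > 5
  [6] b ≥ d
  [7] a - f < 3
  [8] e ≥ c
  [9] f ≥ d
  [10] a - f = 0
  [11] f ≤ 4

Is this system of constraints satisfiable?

From constraint 5: d ≥ 6. From constraints 9 and 11: d ≤ f and f ≤ 4, so d ≤ 4. But 4 < 6, so no value of d works.

Unsatisfiable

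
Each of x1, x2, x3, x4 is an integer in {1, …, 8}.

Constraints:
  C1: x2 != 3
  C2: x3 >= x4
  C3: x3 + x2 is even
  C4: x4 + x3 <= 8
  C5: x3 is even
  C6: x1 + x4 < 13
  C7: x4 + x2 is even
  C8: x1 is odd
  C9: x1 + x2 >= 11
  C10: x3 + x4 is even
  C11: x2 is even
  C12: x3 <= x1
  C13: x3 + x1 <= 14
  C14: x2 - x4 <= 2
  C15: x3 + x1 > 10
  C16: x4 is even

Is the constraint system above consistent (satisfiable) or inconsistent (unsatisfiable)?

Satisfiable

Setting (x1, x2, x3, x4) = (7, 4, 4, 4) satisfies everything: constraint 4: x4 + x3 = 8; constraint 6: x1 + x4 = 11; constraint 9: x1 + x2 = 11, and the others follow.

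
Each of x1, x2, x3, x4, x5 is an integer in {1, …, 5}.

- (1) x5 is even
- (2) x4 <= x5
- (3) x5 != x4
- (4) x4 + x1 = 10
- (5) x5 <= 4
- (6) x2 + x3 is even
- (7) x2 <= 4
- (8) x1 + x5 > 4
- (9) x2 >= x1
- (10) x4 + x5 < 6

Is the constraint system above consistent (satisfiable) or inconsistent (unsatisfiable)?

Unsatisfiable

From constraints 2 and 5: x4 ≤ x5 ≤ 4. From constraints 7 and 9: x1 ≤ x2 ≤ 4. Hence x4 + x1 ≤ 8. But constraint 4 requires x4 + x1 = 10, and 10 > 8. Contradiction.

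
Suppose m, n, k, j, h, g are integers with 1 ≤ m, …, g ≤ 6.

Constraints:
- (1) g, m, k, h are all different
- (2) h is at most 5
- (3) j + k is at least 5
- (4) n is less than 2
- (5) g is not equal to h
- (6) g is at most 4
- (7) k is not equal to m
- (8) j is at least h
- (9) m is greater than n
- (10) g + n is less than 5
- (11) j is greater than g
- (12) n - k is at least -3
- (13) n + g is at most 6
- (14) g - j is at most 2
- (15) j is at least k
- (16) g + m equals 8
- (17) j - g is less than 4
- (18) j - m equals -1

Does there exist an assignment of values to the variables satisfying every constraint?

Setting (m, n, k, j, h, g) = (5, 1, 2, 4, 1, 3) satisfies everything: constraint 3: j + k = 6; constraint 10: g + n = 4; constraint 12: n - k = -1, and the others follow.

Satisfiable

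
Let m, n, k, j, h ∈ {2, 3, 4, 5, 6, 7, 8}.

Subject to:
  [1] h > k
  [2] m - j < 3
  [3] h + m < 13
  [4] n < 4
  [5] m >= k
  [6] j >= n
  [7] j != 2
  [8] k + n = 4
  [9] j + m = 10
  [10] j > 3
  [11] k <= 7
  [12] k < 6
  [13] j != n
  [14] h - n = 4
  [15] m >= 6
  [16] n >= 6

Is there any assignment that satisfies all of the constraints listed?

From constraints 6 and 16: j ≥ n ≥ 6. From constraint 15: m ≥ 6. Hence j + m ≥ 12. But constraint 9 requires j + m = 10, and 10 < 12. Contradiction.

Unsatisfiable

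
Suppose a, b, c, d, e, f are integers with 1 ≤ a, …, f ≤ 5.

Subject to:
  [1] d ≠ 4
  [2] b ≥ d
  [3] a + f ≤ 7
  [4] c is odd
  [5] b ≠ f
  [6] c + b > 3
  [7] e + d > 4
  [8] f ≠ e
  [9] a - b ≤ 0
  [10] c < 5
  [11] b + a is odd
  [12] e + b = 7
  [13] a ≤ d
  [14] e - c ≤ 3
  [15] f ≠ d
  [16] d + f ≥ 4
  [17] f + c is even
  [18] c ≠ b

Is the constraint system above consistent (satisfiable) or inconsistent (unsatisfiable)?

Satisfiable

Try a = 2, b = 3, c = 1, d = 2, e = 4, f = 5.
Check constraint 3: a + f = 7; constraint 6: c + b = 4; constraint 7: e + d = 6. The remaining constraints are straightforward to verify.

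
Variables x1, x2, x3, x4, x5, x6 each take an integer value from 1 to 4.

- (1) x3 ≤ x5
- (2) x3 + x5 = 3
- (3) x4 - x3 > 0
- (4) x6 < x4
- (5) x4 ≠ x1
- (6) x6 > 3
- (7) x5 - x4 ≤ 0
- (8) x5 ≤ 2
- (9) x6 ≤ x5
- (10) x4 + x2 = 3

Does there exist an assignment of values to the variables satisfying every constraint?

Unsatisfiable

From constraint 6: x6 ≥ 4. From constraints 8 and 9: x6 ≤ x5 and x5 ≤ 2, so x6 ≤ 2. But 2 < 4, so no value of x6 works.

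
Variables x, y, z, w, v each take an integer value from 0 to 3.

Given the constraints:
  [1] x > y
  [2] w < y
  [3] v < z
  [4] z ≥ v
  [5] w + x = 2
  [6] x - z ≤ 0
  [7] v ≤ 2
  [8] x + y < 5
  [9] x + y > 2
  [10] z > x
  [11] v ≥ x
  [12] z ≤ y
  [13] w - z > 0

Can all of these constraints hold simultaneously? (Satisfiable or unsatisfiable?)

Unsatisfiable

Constraints 1, 2, 3, 11, and 13 give y < x, x ≤ v, v < z, z < w, w < y. Chaining: y < x ≤ v < z < w < y, which forces y < y — impossible.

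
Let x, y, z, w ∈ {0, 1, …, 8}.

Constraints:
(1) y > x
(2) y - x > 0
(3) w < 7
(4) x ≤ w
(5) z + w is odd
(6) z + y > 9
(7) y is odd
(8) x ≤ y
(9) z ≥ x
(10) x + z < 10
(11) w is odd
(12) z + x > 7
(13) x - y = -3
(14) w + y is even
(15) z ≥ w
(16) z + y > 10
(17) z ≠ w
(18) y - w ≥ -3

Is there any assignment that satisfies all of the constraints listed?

Satisfiable

Take x = 2, y = 5, z = 6, w = 5. Then constraint 2: y - x = 3; constraint 6: z + y = 11, and every other listed constraint is also met.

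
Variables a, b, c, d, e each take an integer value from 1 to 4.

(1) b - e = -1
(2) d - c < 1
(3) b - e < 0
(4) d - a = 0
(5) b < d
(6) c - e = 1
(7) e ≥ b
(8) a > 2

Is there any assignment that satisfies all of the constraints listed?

Try a = 3, b = 2, c = 4, d = 3, e = 3.
Check constraint 1: b - e = -1; constraint 2: d - c = -1; constraint 3: b - e = -1. The remaining constraints are straightforward to verify.

Satisfiable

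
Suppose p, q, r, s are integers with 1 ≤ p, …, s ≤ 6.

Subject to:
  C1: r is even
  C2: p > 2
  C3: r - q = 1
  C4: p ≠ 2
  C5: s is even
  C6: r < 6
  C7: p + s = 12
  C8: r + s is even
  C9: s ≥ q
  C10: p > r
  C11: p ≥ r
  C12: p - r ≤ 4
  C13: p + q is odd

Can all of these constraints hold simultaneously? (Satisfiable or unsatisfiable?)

Satisfiable

One satisfying assignment is p = 6, q = 3, r = 4, s = 6.
For the less obvious constraints — constraint 3: r - q = 1; constraint 7: p + s = 12 — and the others hold by inspection.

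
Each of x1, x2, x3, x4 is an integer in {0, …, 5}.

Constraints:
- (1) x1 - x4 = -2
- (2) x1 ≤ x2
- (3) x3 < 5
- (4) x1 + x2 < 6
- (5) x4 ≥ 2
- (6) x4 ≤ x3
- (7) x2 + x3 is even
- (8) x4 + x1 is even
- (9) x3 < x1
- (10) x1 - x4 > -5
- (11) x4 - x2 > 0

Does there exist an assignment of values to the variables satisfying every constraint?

Constraints 2, 6, 9, and 11 give x2 < x4, x4 ≤ x3, x3 < x1, x1 ≤ x2. Chaining: x2 < x4 ≤ x3 < x1 ≤ x2, which forces x2 < x2 — impossible.

Unsatisfiable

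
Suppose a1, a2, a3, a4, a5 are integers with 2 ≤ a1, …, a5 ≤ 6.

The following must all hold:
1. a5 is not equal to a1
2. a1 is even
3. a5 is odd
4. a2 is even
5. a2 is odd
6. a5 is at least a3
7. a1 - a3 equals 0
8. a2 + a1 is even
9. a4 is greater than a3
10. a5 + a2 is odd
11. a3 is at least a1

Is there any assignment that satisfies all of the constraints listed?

Constraint 3 makes a5 odd and constraint 5 makes a2 odd, so a5 + a2 must be even. Constraint 10 says a5 + a2 is odd — contradiction.

Unsatisfiable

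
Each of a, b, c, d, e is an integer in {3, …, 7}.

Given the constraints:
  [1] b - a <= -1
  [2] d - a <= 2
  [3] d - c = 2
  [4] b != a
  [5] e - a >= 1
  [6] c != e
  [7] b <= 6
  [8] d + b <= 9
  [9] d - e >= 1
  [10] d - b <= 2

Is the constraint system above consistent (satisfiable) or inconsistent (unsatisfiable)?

Constraints 1, 5, 9, and 10 give e − a ≥ 1, a − b ≥ 1, b − d ≥ -2, d − e ≥ 1.
Adding all 4 inequalities: the left sides telescope to 0, and the right sides sum to 1 + 1 + (-2) + 1 = 1. So 0 ≥ 1, which is false.

Unsatisfiable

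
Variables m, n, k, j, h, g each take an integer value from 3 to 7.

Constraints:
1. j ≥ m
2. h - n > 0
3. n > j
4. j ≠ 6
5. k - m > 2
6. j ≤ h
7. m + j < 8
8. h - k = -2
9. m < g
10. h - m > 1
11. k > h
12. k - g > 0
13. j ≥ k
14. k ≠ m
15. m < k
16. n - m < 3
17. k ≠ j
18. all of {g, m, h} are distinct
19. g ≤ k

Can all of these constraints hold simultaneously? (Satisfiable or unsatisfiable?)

Unsatisfiable

Constraints 2, 3, 11, and 13 give k ≤ j, j < n, n < h, h < k. Chaining: k ≤ j < n < h < k, which forces k < k — impossible.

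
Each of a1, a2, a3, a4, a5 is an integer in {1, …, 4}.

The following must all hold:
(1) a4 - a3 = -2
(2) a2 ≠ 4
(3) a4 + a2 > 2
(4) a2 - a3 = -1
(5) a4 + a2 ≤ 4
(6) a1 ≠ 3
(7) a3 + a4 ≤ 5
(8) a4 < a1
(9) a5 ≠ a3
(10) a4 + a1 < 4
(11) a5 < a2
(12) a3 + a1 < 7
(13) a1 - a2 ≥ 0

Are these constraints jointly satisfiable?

The assignment a1 = 2, a2 = 2, a3 = 3, a4 = 1, a5 = 1 works:
  constraint 1 holds since a4 - a3 = -2.
  constraint 3 holds since a4 + a2 = 3.
The rest check out directly.

Satisfiable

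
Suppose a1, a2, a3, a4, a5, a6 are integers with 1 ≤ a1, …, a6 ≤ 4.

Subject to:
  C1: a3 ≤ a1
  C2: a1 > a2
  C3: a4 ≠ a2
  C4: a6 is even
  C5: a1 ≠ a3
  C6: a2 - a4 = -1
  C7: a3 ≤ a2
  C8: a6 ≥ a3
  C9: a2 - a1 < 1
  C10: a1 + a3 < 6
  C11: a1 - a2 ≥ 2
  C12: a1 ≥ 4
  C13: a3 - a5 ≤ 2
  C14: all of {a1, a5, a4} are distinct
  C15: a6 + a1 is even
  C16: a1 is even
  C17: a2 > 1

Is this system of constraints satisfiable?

Take a1 = 4, a2 = 2, a3 = 1, a4 = 3, a5 = 1, a6 = 2. Then constraint 6: a2 - a4 = -1; constraint 9: a2 - a1 = -2; constraint 10: a1 + a3 = 5, and every other listed constraint is also met.

Satisfiable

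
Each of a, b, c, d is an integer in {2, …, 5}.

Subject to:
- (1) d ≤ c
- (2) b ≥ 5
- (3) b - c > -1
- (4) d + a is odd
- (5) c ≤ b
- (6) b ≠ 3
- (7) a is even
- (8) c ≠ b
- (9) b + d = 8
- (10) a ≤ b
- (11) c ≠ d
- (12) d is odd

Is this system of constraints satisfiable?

Satisfiable

Take a = 4, b = 5, c = 4, d = 3. Then constraint 3: b - c = 1; constraint 4: d + a = 7 is odd; constraint 9: b + d = 8, and every other listed constraint is also met.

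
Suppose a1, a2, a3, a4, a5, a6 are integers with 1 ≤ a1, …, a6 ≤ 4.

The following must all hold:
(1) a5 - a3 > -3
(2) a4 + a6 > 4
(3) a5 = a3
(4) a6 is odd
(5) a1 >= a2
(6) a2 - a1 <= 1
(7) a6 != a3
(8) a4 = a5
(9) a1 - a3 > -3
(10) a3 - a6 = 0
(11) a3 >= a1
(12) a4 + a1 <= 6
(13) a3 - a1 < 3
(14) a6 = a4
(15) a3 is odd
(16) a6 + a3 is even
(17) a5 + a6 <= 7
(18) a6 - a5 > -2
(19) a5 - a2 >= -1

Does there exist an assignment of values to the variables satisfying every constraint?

From constraints 3, 8, and 14, a6 = a4 = a5 = a3, so a6 = a3. But constraint 7 says a6 ≠ a3. Contradiction.

Unsatisfiable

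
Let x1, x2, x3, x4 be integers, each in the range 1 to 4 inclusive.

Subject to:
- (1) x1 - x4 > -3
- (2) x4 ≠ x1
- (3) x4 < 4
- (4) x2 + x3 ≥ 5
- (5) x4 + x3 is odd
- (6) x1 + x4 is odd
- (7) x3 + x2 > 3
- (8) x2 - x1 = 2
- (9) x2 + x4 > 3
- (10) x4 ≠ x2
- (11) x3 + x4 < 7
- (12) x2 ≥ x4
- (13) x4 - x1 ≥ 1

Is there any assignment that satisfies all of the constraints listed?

Setting (x1, x2, x3, x4) = (1, 3, 3, 2) satisfies everything: constraint 1: x1 - x4 = -1; constraint 4: x2 + x3 = 6; constraint 7: x3 + x2 = 6, and the others follow.

Satisfiable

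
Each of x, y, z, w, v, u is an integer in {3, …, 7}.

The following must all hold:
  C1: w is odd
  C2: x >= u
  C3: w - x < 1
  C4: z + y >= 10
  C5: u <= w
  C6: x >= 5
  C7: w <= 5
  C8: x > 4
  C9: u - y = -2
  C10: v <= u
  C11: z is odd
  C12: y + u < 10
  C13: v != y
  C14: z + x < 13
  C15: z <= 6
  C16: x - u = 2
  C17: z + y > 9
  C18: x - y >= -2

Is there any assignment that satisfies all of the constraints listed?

Setting (x, y, z, w, v, u) = (5, 5, 5, 5, 3, 3) satisfies everything: constraint 3: w - x = 0; constraint 4: z + y = 10; constraint 9: u - y = -2, and the others follow.

Satisfiable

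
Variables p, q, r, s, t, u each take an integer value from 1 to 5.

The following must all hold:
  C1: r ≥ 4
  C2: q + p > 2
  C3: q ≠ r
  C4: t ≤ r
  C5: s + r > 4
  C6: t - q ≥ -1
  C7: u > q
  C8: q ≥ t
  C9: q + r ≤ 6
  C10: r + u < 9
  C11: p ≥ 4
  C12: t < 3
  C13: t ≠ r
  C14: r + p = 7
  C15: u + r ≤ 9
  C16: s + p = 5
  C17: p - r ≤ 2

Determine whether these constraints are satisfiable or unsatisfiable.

From constraint 1: r ≥ 4. From constraint 11: p ≥ 4. Hence r + p ≥ 8. But constraint 14 requires r + p = 7, and 7 < 8. Contradiction.

Unsatisfiable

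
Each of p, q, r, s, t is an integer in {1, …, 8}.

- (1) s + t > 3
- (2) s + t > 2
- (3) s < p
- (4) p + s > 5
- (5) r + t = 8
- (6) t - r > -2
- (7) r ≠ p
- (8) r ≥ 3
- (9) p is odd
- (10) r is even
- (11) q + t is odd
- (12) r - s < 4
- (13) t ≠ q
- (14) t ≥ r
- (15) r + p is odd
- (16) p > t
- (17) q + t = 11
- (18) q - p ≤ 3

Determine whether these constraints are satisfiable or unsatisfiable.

Take p = 7, q = 7, r = 4, s = 1, t = 4. Then constraint 1: s + t = 5; constraint 2: s + t = 5, and every other listed constraint is also met.

Satisfiable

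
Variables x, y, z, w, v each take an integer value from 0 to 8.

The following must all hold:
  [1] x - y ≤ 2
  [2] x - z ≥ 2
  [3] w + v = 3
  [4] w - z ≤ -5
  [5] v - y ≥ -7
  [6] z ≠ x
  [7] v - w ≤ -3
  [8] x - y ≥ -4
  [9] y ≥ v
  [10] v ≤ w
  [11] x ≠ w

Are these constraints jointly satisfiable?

Constraints 1, 2, 4, 5, and 7 give w − v ≥ 3, v − y ≥ -7, y − x ≥ -2, x − z ≥ 2, z − w ≥ 5.
Adding all 5 inequalities: the left sides telescope to 0, and the right sides sum to 3 + (-7) + (-2) + 2 + 5 = 1. So 0 ≥ 1, which is false.

Unsatisfiable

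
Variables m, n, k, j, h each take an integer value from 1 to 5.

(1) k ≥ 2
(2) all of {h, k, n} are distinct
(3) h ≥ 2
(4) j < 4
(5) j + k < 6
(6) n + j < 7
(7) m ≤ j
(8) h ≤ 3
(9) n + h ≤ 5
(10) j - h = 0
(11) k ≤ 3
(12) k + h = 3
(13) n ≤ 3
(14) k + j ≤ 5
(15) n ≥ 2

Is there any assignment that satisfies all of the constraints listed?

Unsatisfiable

Constraints 1, 3, 8, 11, 13, and 15 confine each of h, k, n to the 2 values {2, 3}.
Constraint 2 requires all 3 of them to be distinct, but only 2 values are available — impossible by the pigeonhole principle.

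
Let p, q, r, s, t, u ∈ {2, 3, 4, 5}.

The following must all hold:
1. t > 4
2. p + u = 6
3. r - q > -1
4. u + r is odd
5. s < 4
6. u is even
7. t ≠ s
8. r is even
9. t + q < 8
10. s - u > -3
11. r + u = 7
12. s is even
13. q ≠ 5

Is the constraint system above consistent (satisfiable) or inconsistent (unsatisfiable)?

Constraint 6 makes u even and constraint 8 makes r even, so u + r must be even. Constraint 4 says u + r is odd — contradiction.

Unsatisfiable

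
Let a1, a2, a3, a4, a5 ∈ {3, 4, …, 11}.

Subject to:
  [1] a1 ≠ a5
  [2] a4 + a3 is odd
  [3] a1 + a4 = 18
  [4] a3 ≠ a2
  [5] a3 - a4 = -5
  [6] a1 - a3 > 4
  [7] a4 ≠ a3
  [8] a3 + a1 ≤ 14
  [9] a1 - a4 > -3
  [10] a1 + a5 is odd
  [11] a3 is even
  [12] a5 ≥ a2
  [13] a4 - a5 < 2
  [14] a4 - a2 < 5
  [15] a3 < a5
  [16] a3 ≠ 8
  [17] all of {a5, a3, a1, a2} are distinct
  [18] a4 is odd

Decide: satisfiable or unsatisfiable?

Try a1 = 9, a2 = 5, a3 = 4, a4 = 9, a5 = 8.
Check constraint 3: a1 + a4 = 18; constraint 5: a3 - a4 = -5. The remaining constraints are straightforward to verify.

Satisfiable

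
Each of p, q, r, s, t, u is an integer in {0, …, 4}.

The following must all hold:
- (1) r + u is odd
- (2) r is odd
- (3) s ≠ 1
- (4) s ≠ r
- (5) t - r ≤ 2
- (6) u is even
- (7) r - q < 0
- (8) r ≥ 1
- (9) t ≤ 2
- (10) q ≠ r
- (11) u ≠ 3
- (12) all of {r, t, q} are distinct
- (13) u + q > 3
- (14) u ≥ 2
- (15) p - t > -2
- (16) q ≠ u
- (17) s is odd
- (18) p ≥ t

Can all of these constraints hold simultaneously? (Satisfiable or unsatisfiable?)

Satisfiable

The assignment p = 3, q = 4, r = 1, s = 3, t = 2, u = 2 works:
  constraint 5 holds since t - r = 1.
  constraint 7 holds since r - q = -3.
  constraint 13 holds since u + q = 6.
The rest check out directly.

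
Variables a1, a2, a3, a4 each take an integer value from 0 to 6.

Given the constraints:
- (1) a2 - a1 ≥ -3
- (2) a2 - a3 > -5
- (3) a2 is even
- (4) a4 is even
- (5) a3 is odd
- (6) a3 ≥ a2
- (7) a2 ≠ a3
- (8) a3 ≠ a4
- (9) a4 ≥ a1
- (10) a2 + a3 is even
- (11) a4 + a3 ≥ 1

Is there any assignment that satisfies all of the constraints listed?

Unsatisfiable

Constraint 3 makes a2 even and constraint 5 makes a3 odd, so a2 + a3 must be odd. Constraint 10 says a2 + a3 is even — contradiction.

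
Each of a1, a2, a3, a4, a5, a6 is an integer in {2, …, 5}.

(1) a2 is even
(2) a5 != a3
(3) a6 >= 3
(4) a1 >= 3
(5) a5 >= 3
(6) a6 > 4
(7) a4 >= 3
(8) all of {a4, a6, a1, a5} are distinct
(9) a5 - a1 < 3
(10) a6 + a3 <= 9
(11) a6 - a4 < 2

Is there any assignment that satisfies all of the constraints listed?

Unsatisfiable

Constraints 3, 4, 5, and 7 confine each of a4, a6, a1, a5 to the 3 values {3, …, 5} (the domain already gives each ≤ 5).
Constraint 8 requires all 4 of them to be distinct, but only 3 values are available — impossible by the pigeonhole principle.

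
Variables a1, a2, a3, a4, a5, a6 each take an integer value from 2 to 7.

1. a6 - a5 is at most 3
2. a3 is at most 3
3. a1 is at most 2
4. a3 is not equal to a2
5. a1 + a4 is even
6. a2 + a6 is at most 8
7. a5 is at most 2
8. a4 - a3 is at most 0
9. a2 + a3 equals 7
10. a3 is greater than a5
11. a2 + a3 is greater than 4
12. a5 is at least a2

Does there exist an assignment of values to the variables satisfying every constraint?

Unsatisfiable

From constraints 7 and 12: a2 ≤ a5 ≤ 2. From constraint 2: a3 ≤ 3. Hence a2 + a3 ≤ 5. But constraint 9 requires a2 + a3 = 7, and 7 > 5. Contradiction.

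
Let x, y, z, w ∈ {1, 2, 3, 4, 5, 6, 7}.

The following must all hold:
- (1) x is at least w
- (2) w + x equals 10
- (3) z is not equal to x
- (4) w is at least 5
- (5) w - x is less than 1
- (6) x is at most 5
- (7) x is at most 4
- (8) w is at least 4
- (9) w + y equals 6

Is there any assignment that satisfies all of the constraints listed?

Unsatisfiable

From constraints 1 and 4: x ≥ w and w ≥ 5, so x ≥ 5. From constraint 7: x ≤ 4. But 4 < 5, so no value of x works.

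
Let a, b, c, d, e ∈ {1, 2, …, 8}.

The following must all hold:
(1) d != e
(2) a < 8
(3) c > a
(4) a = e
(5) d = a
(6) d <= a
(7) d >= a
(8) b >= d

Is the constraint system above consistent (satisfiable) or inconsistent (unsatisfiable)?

From constraints 4 and 5, d = a = e, so d = e. But constraint 1 says d ≠ e. Contradiction.

Unsatisfiable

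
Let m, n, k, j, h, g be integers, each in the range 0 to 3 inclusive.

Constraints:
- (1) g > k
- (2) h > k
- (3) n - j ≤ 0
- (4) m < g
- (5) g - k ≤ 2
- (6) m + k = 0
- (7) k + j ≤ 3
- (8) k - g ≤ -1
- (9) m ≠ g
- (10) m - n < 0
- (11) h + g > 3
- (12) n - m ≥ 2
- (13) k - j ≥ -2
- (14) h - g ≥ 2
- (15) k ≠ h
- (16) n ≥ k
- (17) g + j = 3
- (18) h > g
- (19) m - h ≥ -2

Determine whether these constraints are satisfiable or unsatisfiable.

Constraints 3, 8, 12, 13, 14, and 19 give g − k ≥ 1, k − j ≥ -2, j − n ≥ 0, n − m ≥ 2, m − h ≥ -2, h − g ≥ 2.
Adding all 6 inequalities: the left sides telescope to 0, and the right sides sum to 1 + (-2) + 0 + 2 + (-2) + 2 = 1. So 0 ≥ 1, which is false.

Unsatisfiable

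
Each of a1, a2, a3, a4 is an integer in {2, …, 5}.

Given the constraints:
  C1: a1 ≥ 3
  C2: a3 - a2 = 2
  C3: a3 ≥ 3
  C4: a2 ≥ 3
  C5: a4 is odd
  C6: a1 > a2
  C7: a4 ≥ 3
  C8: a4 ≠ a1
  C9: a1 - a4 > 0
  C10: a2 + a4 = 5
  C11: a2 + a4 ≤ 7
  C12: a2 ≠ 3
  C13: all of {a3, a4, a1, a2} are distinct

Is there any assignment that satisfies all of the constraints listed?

Constraints 1, 3, 4, and 7 confine each of a3, a4, a1, a2 to the 3 values {3, …, 5} (the domain already gives each ≤ 5).
Constraint 13 requires all 4 of them to be distinct, but only 3 values are available — impossible by the pigeonhole principle.

Unsatisfiable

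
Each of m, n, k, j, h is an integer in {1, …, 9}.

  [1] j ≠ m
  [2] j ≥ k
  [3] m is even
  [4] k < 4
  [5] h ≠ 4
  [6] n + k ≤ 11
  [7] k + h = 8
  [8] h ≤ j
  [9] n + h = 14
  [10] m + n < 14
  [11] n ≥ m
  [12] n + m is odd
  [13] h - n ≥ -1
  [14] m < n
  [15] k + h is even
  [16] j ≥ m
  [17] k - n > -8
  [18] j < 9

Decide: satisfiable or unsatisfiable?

Satisfiable

Take m = 6, n = 7, k = 1, j = 7, h = 7. Then constraint 6: n + k = 8; constraint 7: k + h = 8, and every other listed constraint is also met.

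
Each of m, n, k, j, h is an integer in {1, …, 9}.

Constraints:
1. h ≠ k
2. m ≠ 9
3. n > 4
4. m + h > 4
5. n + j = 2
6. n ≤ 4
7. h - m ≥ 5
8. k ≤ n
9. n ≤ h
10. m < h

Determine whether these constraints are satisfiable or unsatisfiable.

From constraint 3: n ≥ 5. From constraint 6: n ≤ 4. But 4 < 5, so no value of n works.

Unsatisfiable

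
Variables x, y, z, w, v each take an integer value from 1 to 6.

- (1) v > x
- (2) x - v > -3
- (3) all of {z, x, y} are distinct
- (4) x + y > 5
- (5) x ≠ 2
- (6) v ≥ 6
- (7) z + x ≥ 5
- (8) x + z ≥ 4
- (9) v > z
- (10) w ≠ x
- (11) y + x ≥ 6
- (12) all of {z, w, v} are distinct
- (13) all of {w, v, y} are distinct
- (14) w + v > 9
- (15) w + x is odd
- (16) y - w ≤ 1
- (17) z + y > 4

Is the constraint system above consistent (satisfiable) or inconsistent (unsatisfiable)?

One satisfying assignment is x = 5, y = 3, z = 2, w = 4, v = 6.
For the less obvious constraints — constraint 2: x - v = -1; constraint 4: x + y = 8 — and the others hold by inspection.

Satisfiable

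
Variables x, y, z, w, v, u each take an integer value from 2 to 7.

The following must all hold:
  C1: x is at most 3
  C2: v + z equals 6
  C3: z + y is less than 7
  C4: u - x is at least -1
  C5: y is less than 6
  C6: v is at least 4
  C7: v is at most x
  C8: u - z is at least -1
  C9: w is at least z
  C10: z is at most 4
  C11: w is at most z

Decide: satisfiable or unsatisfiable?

From constraint 6: v ≥ 4. From constraints 1 and 7: v ≤ x and x ≤ 3, so v ≤ 3. But 3 < 4, so no value of v works.

Unsatisfiable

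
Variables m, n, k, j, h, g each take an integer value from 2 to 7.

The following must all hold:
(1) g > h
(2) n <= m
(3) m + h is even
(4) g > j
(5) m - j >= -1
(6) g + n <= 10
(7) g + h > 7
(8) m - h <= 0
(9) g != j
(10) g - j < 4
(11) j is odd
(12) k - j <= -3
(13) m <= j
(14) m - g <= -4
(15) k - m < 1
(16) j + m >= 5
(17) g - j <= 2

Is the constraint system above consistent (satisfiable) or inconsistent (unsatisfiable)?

Unsatisfiable

Constraints 5, 14, and 17 give m − j ≥ -1, j − g ≥ -2, g − m ≥ 4.
Adding all 3 inequalities: the left sides telescope to 0, and the right sides sum to (-1) + (-2) + 4 = 1. So 0 ≥ 1, which is false.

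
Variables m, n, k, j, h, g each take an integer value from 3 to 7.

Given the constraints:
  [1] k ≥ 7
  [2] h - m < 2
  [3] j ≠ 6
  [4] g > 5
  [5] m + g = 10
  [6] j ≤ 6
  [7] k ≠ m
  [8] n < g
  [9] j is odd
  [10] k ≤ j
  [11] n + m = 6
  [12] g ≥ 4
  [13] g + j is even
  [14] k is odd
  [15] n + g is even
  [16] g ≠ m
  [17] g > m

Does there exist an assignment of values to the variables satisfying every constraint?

Unsatisfiable

From constraints 1 and 10: j ≥ k and k ≥ 7, so j ≥ 7. From constraint 6: j ≤ 6. But 6 < 7, so no value of j works.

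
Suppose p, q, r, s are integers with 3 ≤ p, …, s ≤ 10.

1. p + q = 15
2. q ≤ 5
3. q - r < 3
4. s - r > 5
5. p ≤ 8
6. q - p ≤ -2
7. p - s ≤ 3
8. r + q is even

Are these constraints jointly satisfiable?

Unsatisfiable

From constraint 5: p ≤ 8. From constraint 2: q ≤ 5. Hence p + q ≤ 13. But constraint 1 requires p + q = 15, and 15 > 13. Contradiction.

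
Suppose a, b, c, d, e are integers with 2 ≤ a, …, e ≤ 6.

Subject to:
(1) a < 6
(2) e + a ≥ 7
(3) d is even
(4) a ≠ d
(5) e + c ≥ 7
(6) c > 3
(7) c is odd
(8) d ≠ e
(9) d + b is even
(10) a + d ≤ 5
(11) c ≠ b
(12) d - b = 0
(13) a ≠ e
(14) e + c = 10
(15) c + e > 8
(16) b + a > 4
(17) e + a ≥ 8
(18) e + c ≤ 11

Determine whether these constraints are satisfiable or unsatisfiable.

Satisfiable

Try a = 3, b = 2, c = 5, d = 2, e = 5.
Check constraint 2: e + a = 8; constraint 5: e + c = 10. The remaining constraints are straightforward to verify.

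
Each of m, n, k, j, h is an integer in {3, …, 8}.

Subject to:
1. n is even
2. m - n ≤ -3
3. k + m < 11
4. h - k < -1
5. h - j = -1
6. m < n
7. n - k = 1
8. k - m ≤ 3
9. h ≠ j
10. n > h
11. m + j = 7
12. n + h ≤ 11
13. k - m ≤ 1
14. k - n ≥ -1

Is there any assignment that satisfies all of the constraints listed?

Constraints 2, 13, and 14 give k − n ≥ -1, n − m ≥ 3, m − k ≥ -1.
Adding all 3 inequalities: the left sides telescope to 0, and the right sides sum to (-1) + 3 + (-1) = 1. So 0 ≥ 1, which is false.

Unsatisfiable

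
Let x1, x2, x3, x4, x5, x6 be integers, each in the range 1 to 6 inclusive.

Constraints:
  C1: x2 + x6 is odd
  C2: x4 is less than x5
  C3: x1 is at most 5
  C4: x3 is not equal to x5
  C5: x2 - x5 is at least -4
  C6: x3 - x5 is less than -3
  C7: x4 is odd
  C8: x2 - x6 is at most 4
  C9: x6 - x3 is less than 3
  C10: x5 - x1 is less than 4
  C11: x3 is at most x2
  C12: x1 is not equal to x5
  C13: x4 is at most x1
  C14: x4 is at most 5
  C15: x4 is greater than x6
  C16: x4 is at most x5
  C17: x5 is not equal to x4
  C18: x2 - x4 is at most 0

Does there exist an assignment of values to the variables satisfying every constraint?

Satisfiable

Take x1 = 4, x2 = 3, x3 = 1, x4 = 3, x5 = 6, x6 = 2. Then constraint 5: x2 - x5 = -3; constraint 6: x3 - x5 = -5; constraint 8: x2 - x6 = 1, and every other listed constraint is also met.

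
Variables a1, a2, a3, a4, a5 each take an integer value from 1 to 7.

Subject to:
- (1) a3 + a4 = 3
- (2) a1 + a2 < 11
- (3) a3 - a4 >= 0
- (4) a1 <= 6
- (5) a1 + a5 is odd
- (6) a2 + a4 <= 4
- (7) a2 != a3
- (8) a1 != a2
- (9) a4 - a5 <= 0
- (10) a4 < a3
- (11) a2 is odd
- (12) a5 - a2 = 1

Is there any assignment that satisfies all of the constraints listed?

Satisfiable

One satisfying assignment is a1 = 5, a2 = 3, a3 = 2, a4 = 1, a5 = 4.
For the less obvious constraints — constraint 1: a3 + a4 = 3; constraint 2: a1 + a2 = 8 — and the others hold by inspection.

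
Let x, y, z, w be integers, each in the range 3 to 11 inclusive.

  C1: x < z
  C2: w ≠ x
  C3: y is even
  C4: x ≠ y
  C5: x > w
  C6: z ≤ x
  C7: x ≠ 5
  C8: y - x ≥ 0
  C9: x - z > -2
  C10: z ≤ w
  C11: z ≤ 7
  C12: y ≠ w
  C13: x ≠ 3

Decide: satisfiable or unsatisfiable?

Unsatisfiable

Constraints 1, 5, and 10 give w < x, x < z, z ≤ w. Chaining: w < x < z ≤ w, which forces w < w — impossible.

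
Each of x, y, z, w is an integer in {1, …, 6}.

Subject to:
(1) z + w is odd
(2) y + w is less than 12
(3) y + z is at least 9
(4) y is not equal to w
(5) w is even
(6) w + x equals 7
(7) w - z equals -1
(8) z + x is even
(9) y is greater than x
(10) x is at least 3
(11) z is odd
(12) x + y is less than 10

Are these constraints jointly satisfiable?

Satisfiable

Try x = 3, y = 5, z = 5, w = 4.
Check constraint 2: y + w = 9; constraint 3: y + z = 10; constraint 6: w + x = 7. The remaining constraints are straightforward to verify.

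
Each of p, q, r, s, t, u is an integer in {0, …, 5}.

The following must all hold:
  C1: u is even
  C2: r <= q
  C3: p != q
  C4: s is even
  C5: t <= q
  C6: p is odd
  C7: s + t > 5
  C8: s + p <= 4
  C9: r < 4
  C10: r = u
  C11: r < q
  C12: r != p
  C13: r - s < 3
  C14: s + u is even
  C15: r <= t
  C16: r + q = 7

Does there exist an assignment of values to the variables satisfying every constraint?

Take p = 1, q = 5, r = 2, s = 2, t = 4, u = 2. Then constraint 7: s + t = 6; constraint 8: s + p = 3, and every other listed constraint is also met.

Satisfiable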